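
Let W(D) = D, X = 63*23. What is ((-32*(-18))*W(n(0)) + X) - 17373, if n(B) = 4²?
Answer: -6708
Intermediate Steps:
n(B) = 16
X = 1449
((-32*(-18))*W(n(0)) + X) - 17373 = (-32*(-18)*16 + 1449) - 17373 = (576*16 + 1449) - 17373 = (9216 + 1449) - 17373 = 10665 - 17373 = -6708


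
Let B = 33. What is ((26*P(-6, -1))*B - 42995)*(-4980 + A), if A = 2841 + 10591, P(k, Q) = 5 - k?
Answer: -283623764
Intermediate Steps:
A = 13432
((26*P(-6, -1))*B - 42995)*(-4980 + A) = ((26*(5 - 1*(-6)))*33 - 42995)*(-4980 + 13432) = ((26*(5 + 6))*33 - 42995)*8452 = ((26*11)*33 - 42995)*8452 = (286*33 - 42995)*8452 = (9438 - 42995)*8452 = -33557*8452 = -283623764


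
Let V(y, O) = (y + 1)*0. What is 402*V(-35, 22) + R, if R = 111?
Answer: 111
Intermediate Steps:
V(y, O) = 0 (V(y, O) = (1 + y)*0 = 0)
402*V(-35, 22) + R = 402*0 + 111 = 0 + 111 = 111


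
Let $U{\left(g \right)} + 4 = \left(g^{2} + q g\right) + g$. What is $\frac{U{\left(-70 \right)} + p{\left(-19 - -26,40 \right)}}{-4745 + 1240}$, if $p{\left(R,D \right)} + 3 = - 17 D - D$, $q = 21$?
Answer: $- \frac{2633}{3505} \approx -0.75121$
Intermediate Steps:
$U{\left(g \right)} = -4 + g^{2} + 22 g$ ($U{\left(g \right)} = -4 + \left(\left(g^{2} + 21 g\right) + g\right) = -4 + \left(g^{2} + 22 g\right) = -4 + g^{2} + 22 g$)
$p{\left(R,D \right)} = -3 - 18 D$
$\frac{U{\left(-70 \right)} + p{\left(-19 - -26,40 \right)}}{-4745 + 1240} = \frac{\left(-4 + \left(-70\right)^{2} + 22 \left(-70\right)\right) - 723}{-4745 + 1240} = \frac{\left(-4 + 4900 - 1540\right) - 723}{-3505} = \left(3356 - 723\right) \left(- \frac{1}{3505}\right) = 2633 \left(- \frac{1}{3505}\right) = - \frac{2633}{3505}$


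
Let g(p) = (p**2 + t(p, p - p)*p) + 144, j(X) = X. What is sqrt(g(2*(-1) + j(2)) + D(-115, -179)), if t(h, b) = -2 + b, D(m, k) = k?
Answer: I*sqrt(35) ≈ 5.9161*I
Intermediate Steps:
g(p) = 144 + p**2 - 2*p (g(p) = (p**2 + (-2 + (p - p))*p) + 144 = (p**2 + (-2 + 0)*p) + 144 = (p**2 - 2*p) + 144 = 144 + p**2 - 2*p)
sqrt(g(2*(-1) + j(2)) + D(-115, -179)) = sqrt((144 + (2*(-1) + 2)**2 - 2*(2*(-1) + 2)) - 179) = sqrt((144 + (-2 + 2)**2 - 2*(-2 + 2)) - 179) = sqrt((144 + 0**2 - 2*0) - 179) = sqrt((144 + 0 + 0) - 179) = sqrt(144 - 179) = sqrt(-35) = I*sqrt(35)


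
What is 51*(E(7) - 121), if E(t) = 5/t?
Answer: -42942/7 ≈ -6134.6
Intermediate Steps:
51*(E(7) - 121) = 51*(5/7 - 121) = 51*(-842/7) = -42942/7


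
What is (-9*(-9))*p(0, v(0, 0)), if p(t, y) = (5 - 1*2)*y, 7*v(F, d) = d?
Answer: 0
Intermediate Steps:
v(F, d) = d/7
p(t, y) = 3*y (p(t, y) = (5 - 2)*y = 3*y)
(-9*(-9))*p(0, v(0, 0)) = (-9*(-9))*(3*((1/7)*0)) = 81*(3*0) = 81*0 = 0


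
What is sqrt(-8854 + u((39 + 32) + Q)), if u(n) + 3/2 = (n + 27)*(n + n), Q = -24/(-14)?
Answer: sqrt(1106578)/14 ≈ 75.139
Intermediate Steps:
Q = 12/7 (Q = -24*(-1/14) = 12/7 ≈ 1.7143)
u(n) = -3/2 + 2*n*(27 + n) (u(n) = -3/2 + (n + 27)*(n + n) = -3/2 + (27 + n)*(2*n) = -3/2 + 2*n*(27 + n))
sqrt(-8854 + u((39 + 32) + Q)) = sqrt(-8854 + (-3/2 + 2*((39 + 32) + 12/7)**2 + 54*((39 + 32) + 12/7))) = sqrt(-8854 + (-3/2 + 2*(71 + 12/7)**2 + 54*(71 + 12/7))) = sqrt(-8854 + (-3/2 + 2*(509/7)**2 + 54*(509/7))) = sqrt(-8854 + (-3/2 + 2*(259081/49) + 27486/7)) = sqrt(-8854 + (-3/2 + 518162/49 + 27486/7)) = sqrt(-8854 + 1420981/98) = sqrt(553289/98) = sqrt(1106578)/14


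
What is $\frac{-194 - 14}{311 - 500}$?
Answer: $\frac{208}{189} \approx 1.1005$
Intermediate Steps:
$\frac{-194 - 14}{311 - 500} = - \frac{208}{-189} = \left(-208\right) \left(- \frac{1}{189}\right) = \frac{208}{189}$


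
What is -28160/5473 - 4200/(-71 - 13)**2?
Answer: -1319545/229866 ≈ -5.7405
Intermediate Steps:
-28160/5473 - 4200/(-71 - 13)**2 = -28160*1/5473 - 4200/((-84)**2) = -28160/5473 - 4200/7056 = -28160/5473 - 4200*1/7056 = -28160/5473 - 25/42 = -1319545/229866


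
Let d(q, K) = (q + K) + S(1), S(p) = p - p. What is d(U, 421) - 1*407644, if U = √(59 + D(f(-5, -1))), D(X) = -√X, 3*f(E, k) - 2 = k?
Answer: -407223 + √(531 - 3*√3)/3 ≈ -4.0722e+5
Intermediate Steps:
f(E, k) = ⅔ + k/3
S(p) = 0
U = √(59 - √3/3) (U = √(59 - √(⅔ + (⅓)*(-1))) = √(59 - √(⅔ - ⅓)) = √(59 - √(⅓)) = √(59 - √3/3) ≈ 7.6435)
d(q, K) = K + q (d(q, K) = (q + K) + 0 = (K + q) + 0 = K + q)
d(U, 421) - 1*407644 = (421 + √(531 - 3*√3)/3) - 1*407644 = (421 + √(531 - 3*√3)/3) - 407644 = -407223 + √(531 - 3*√3)/3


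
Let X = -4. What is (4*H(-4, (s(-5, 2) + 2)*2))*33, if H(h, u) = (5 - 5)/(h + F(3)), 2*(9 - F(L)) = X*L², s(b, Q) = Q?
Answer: 0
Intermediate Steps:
F(L) = 9 + 2*L² (F(L) = 9 - (-2)*L² = 9 + 2*L²)
H(h, u) = 0 (H(h, u) = (5 - 5)/(h + (9 + 2*3²)) = 0/(h + (9 + 2*9)) = 0/(h + (9 + 18)) = 0/(h + 27) = 0/(27 + h) = 0)
(4*H(-4, (s(-5, 2) + 2)*2))*33 = (4*0)*33 = 0*33 = 0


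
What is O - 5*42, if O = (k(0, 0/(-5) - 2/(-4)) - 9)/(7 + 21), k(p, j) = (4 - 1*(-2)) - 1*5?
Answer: -1472/7 ≈ -210.29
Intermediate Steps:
k(p, j) = 1 (k(p, j) = (4 + 2) - 5 = 6 - 5 = 1)
O = -2/7 (O = (1 - 9)/(7 + 21) = -8/28 = -8*1/28 = -2/7 ≈ -0.28571)
O - 5*42 = -2/7 - 5*42 = -2/7 - 210 = -1472/7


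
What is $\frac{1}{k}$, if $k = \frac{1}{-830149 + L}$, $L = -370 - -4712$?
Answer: $-825807$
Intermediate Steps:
$L = 4342$ ($L = -370 + 4712 = 4342$)
$k = - \frac{1}{825807}$ ($k = \frac{1}{-830149 + 4342} = \frac{1}{-825807} = - \frac{1}{825807} \approx -1.2109 \cdot 10^{-6}$)
$\frac{1}{k} = \frac{1}{- \frac{1}{825807}} = -825807$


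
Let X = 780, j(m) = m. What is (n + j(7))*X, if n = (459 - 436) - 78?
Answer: -37440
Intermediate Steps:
n = -55 (n = 23 - 78 = -55)
(n + j(7))*X = (-55 + 7)*780 = -48*780 = -37440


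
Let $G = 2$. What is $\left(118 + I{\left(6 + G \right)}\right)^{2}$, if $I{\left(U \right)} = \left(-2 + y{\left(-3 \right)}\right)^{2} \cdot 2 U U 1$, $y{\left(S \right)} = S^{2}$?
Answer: $40832100$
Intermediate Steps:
$I{\left(U \right)} = 98 U^{2}$ ($I{\left(U \right)} = \left(-2 + \left(-3\right)^{2}\right)^{2} \cdot 2 U U 1 = \left(-2 + 9\right)^{2} \cdot 2 U^{2} \cdot 1 = 7^{2} \cdot 2 U^{2} = 49 \cdot 2 U^{2} = 98 U^{2}$)
$\left(118 + I{\left(6 + G \right)}\right)^{2} = \left(118 + 98 \left(6 + 2\right)^{2}\right)^{2} = \left(118 + 98 \cdot 8^{2}\right)^{2} = \left(118 + 98 \cdot 64\right)^{2} = \left(118 + 6272\right)^{2} = 6390^{2} = 40832100$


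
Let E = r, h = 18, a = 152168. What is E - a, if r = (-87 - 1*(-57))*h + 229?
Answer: -152479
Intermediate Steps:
r = -311 (r = (-87 - 1*(-57))*18 + 229 = (-87 + 57)*18 + 229 = -30*18 + 229 = -540 + 229 = -311)
E = -311
E - a = -311 - 1*152168 = -311 - 152168 = -152479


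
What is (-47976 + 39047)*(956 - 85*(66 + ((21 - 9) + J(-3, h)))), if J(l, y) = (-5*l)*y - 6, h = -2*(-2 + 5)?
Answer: -22197494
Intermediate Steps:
h = -6 (h = -2*3 = -6)
J(l, y) = -6 - 5*l*y (J(l, y) = -5*l*y - 6 = -6 - 5*l*y)
(-47976 + 39047)*(956 - 85*(66 + ((21 - 9) + J(-3, h)))) = (-47976 + 39047)*(956 - 85*(66 + ((21 - 9) + (-6 - 5*(-3)*(-6))))) = -8929*(956 - 85*(66 + (12 + (-6 - 90)))) = -8929*(956 - 85*(66 + (12 - 96))) = -8929*(956 - 85*(66 - 84)) = -8929*(956 - 85*(-18)) = -8929*(956 + 1530) = -8929*2486 = -22197494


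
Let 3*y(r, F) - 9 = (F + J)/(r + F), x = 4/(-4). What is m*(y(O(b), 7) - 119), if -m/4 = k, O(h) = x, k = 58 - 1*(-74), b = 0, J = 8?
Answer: 60808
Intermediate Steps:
x = -1 (x = 4*(-¼) = -1)
k = 132 (k = 58 + 74 = 132)
O(h) = -1
y(r, F) = 3 + (8 + F)/(3*(F + r)) (y(r, F) = 3 + ((F + 8)/(r + F))/3 = 3 + ((8 + F)/(F + r))/3 = 3 + (8 + F)/(3*(F + r)))
m = -528 (m = -4*132 = -528)
m*(y(O(b), 7) - 119) = -528*((8 + 9*(-1) + 10*7)/(3*(7 - 1)) - 119) = -528*((⅓)*(8 - 9 + 70)/6 - 119) = -528*((⅓)*(⅙)*69 - 119) = -528*(23/6 - 119) = -528*(-691/6) = 60808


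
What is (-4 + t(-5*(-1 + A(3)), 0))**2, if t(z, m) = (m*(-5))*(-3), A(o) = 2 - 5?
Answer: 16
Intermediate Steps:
A(o) = -3
t(z, m) = 15*m (t(z, m) = -5*m*(-3) = 15*m)
(-4 + t(-5*(-1 + A(3)), 0))**2 = (-4 + 15*0)**2 = (-4 + 0)**2 = (-4)**2 = 16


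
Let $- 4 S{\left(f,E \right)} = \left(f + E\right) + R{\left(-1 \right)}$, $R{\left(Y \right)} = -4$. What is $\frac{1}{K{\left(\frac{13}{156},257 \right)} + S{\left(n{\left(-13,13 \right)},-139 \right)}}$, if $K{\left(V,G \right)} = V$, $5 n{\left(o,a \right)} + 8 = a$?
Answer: $\frac{12}{427} \approx 0.028103$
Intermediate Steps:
$n{\left(o,a \right)} = - \frac{8}{5} + \frac{a}{5}$
$S{\left(f,E \right)} = 1 - \frac{E}{4} - \frac{f}{4}$ ($S{\left(f,E \right)} = - \frac{\left(f + E\right) - 4}{4} = - \frac{\left(E + f\right) - 4}{4} = - \frac{-4 + E + f}{4} = 1 - \frac{E}{4} - \frac{f}{4}$)
$\frac{1}{K{\left(\frac{13}{156},257 \right)} + S{\left(n{\left(-13,13 \right)},-139 \right)}} = \frac{1}{\frac{13}{156} - \left(- \frac{143}{4} + \frac{- \frac{8}{5} + \frac{1}{5} \cdot 13}{4}\right)} = \frac{1}{13 \cdot \frac{1}{156} + \left(1 + \frac{139}{4} - \frac{- \frac{8}{5} + \frac{13}{5}}{4}\right)} = \frac{1}{\frac{1}{12} + \left(1 + \frac{139}{4} - \frac{1}{4}\right)} = \frac{1}{\frac{1}{12} + \frac{71}{2}} = \frac{1}{\frac{427}{12}} = \frac{12}{427}$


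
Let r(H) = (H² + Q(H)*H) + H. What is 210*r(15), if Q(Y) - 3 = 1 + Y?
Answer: 110250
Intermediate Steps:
Q(Y) = 4 + Y (Q(Y) = 3 + (1 + Y) = 4 + Y)
r(H) = H + H² + H*(4 + H) (r(H) = (H² + (4 + H)*H) + H = (H² + H*(4 + H)) + H = H + H² + H*(4 + H))
210*r(15) = 210*(15*(5 + 2*15)) = 210*(15*(5 + 30)) = 210*(15*35) = 210*525 = 110250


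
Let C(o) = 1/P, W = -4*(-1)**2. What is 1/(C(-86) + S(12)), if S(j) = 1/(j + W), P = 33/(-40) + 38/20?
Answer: 344/363 ≈ 0.94766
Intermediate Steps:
P = 43/40 (P = 33*(-1/40) + 38*(1/20) = -33/40 + 19/10 = 43/40 ≈ 1.0750)
W = -4 (W = -4*1 = -4)
S(j) = 1/(-4 + j) (S(j) = 1/(j - 4) = 1/(-4 + j))
C(o) = 40/43 (C(o) = 1/(43/40) = 40/43)
1/(C(-86) + S(12)) = 1/(40/43 + 1/(-4 + 12)) = 1/(40/43 + 1/8) = 1/(363/344) = 344/363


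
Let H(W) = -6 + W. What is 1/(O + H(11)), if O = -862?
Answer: -1/857 ≈ -0.0011669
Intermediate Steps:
1/(O + H(11)) = 1/(-862 + (-6 + 11)) = 1/(-862 + 5) = 1/(-857) = -1/857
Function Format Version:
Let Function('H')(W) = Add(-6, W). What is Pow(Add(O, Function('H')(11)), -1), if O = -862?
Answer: Rational(-1, 857) ≈ -0.0011669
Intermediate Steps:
Pow(Add(O, Function('H')(11)), -1) = Pow(Add(-862, Add(-6, 11)), -1) = Pow(Add(-862, 5), -1) = Pow(-857, -1) = Rational(-1, 857)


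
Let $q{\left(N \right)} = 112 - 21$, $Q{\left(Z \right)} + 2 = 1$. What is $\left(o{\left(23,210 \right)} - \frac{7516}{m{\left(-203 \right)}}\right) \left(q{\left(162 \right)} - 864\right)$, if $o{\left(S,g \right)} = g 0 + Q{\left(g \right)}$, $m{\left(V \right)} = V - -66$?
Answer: $- \frac{5703967}{137} \approx -41635.0$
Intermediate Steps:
$Q{\left(Z \right)} = -1$ ($Q{\left(Z \right)} = -2 + 1 = -1$)
$q{\left(N \right)} = 91$
$m{\left(V \right)} = 66 + V$ ($m{\left(V \right)} = V + 66 = 66 + V$)
$o{\left(S,g \right)} = -1$ ($o{\left(S,g \right)} = g 0 - 1 = 0 - 1 = -1$)
$\left(o{\left(23,210 \right)} - \frac{7516}{m{\left(-203 \right)}}\right) \left(q{\left(162 \right)} - 864\right) = \left(-1 - \frac{7516}{66 - 203}\right) \left(91 - 864\right) = \left(-1 - \frac{7516}{-137}\right) \left(-773\right) = \left(-1 - - \frac{7516}{137}\right) \left(-773\right) = \left(-1 + \frac{7516}{137}\right) \left(-773\right) = \frac{7379}{137} \left(-773\right) = - \frac{5703967}{137}$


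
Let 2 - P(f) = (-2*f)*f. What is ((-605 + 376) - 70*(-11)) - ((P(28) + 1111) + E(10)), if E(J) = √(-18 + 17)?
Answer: -2140 - I ≈ -2140.0 - 1.0*I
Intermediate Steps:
E(J) = I (E(J) = √(-1) = I)
P(f) = 2 + 2*f² (P(f) = 2 - (-2*f)*f = 2 - (-2)*f² = 2 + 2*f²)
((-605 + 376) - 70*(-11)) - ((P(28) + 1111) + E(10)) = ((-605 + 376) - 70*(-11)) - (((2 + 2*28²) + 1111) + I) = (-229 + 770) - (((2 + 2*784) + 1111) + I) = 541 - (((2 + 1568) + 1111) + I) = 541 - ((1570 + 1111) + I) = 541 - (2681 + I) = 541 + (-2681 - I) = -2140 - I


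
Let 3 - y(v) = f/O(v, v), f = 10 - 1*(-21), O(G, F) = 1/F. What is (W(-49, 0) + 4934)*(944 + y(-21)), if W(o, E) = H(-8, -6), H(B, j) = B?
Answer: 7871748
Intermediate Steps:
W(o, E) = -8
f = 31 (f = 10 + 21 = 31)
y(v) = 3 - 31*v (y(v) = 3 - 31/(1/v) = 3 - 31*v)
(W(-49, 0) + 4934)*(944 + y(-21)) = (-8 + 4934)*(944 + (3 - 31*(-21))) = 4926*(944 + (3 + 651)) = 4926*(944 + 654) = 4926*1598 = 7871748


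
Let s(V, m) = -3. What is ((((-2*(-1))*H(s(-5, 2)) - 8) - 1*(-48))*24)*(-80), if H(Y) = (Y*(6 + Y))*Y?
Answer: -180480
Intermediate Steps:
H(Y) = Y²*(6 + Y)
((((-2*(-1))*H(s(-5, 2)) - 8) - 1*(-48))*24)*(-80) = ((((-2*(-1))*((-3)²*(6 - 3)) - 8) - 1*(-48))*24)*(-80) = (((2*(9*3) - 8) + 48)*24)*(-80) = (((2*27 - 8) + 48)*24)*(-80) = (((54 - 8) + 48)*24)*(-80) = ((46 + 48)*24)*(-80) = (94*24)*(-80) = 2256*(-80) = -180480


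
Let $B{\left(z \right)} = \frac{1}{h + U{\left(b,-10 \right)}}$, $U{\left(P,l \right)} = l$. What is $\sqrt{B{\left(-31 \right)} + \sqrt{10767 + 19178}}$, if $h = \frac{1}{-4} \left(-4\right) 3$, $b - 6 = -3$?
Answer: $\frac{\sqrt{-7 + 49 \sqrt{29945}}}{7} \approx 13.149$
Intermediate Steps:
$b = 3$ ($b = 6 - 3 = 3$)
$h = 3$ ($h = \left(- \frac{1}{4}\right) \left(-4\right) 3 = 1 \cdot 3 = 3$)
$B{\left(z \right)} = - \frac{1}{7}$ ($B{\left(z \right)} = \frac{1}{3 - 10} = \frac{1}{-7} = - \frac{1}{7}$)
$\sqrt{B{\left(-31 \right)} + \sqrt{10767 + 19178}} = \sqrt{- \frac{1}{7} + \sqrt{10767 + 19178}} = \sqrt{- \frac{1}{7} + \sqrt{29945}}$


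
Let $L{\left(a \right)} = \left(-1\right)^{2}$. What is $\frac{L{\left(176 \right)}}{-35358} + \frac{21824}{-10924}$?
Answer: $- \frac{192915979}{96562698} \approx -1.9978$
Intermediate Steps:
$L{\left(a \right)} = 1$
$\frac{L{\left(176 \right)}}{-35358} + \frac{21824}{-10924} = 1 \frac{1}{-35358} + \frac{21824}{-10924} = 1 \left(- \frac{1}{35358}\right) + 21824 \left(- \frac{1}{10924}\right) = - \frac{1}{35358} - \frac{5456}{2731} = - \frac{192915979}{96562698}$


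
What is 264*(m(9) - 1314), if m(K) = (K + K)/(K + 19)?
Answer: -2427084/7 ≈ -3.4673e+5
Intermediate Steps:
m(K) = 2*K/(19 + K) (m(K) = (2*K)/(19 + K) = 2*K/(19 + K))
264*(m(9) - 1314) = 264*(2*9/(19 + 9) - 1314) = 264*(2*9/28 - 1314) = 264*(2*9*(1/28) - 1314) = 264*(9/14 - 1314) = 264*(-18387/14) = -2427084/7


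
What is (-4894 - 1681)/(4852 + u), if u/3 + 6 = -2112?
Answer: 6575/1502 ≈ 4.3775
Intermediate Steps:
u = -6354 (u = -18 + 3*(-2112) = -18 - 6336 = -6354)
(-4894 - 1681)/(4852 + u) = (-4894 - 1681)/(4852 - 6354) = -6575/(-1502) = -6575*(-1/1502) = 6575/1502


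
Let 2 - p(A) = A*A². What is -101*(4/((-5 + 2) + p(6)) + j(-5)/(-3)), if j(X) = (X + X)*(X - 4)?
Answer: 657914/217 ≈ 3031.9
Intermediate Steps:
j(X) = 2*X*(-4 + X) (j(X) = (2*X)*(-4 + X) = 2*X*(-4 + X))
p(A) = 2 - A³ (p(A) = 2 - A*A² = 2 - A³)
-101*(4/((-5 + 2) + p(6)) + j(-5)/(-3)) = -101*(4/((-5 + 2) + (2 - 1*6³)) + (2*(-5)*(-4 - 5))/(-3)) = -101*(4/(-3 + (2 - 1*216)) + (2*(-5)*(-9))*(-⅓)) = -101*(4/(-3 + (2 - 216)) + 90*(-⅓)) = -101*(4/(-3 - 214) - 30) = -101*(4/(-217) - 30) = -101*(4*(-1/217) - 30) = -101*(-4/217 - 30) = -101*(-6514/217) = 657914/217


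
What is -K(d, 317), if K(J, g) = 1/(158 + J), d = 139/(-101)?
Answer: -101/15819 ≈ -0.0063847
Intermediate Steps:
d = -139/101 (d = 139*(-1/101) = -139/101 ≈ -1.3762)
-K(d, 317) = -1/(158 - 139/101) = -1/15819/101 = -1*101/15819 = -101/15819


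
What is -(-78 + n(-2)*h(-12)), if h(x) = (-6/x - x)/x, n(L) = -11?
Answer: 1597/24 ≈ 66.542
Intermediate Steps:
h(x) = (-x - 6/x)/x
-(-78 + n(-2)*h(-12)) = -(-78 - 11*(-1 - 6/(-12)**2)) = -(-78 - 11*(-1 - 6*1/144)) = -(-78 - 11*(-1 - 1/24)) = -(-78 - 11*(-25/24)) = -(-78 + 275/24) = -1*(-1597/24) = 1597/24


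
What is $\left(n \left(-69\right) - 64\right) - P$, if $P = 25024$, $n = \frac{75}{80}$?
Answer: $- \frac{402443}{16} \approx -25153.0$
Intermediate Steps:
$n = \frac{15}{16}$ ($n = 75 \cdot \frac{1}{80} = \frac{15}{16} \approx 0.9375$)
$\left(n \left(-69\right) - 64\right) - P = \left(\frac{15}{16} \left(-69\right) - 64\right) - 25024 = \left(- \frac{1035}{16} - 64\right) - 25024 = - \frac{2059}{16} - 25024 = - \frac{402443}{16}$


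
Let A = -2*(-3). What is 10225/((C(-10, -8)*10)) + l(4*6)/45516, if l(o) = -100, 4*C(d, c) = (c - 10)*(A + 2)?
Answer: -7757285/273096 ≈ -28.405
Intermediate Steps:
A = 6
C(d, c) = -20 + 2*c (C(d, c) = ((c - 10)*(6 + 2))/4 = ((-10 + c)*8)/4 = (-80 + 8*c)/4 = -20 + 2*c)
10225/((C(-10, -8)*10)) + l(4*6)/45516 = 10225/(((-20 + 2*(-8))*10)) - 100/45516 = 10225/(((-20 - 16)*10)) - 100*1/45516 = 10225/((-36*10)) - 25/11379 = 10225/(-360) - 25/11379 = 10225*(-1/360) - 25/11379 = -2045/72 - 25/11379 = -7757285/273096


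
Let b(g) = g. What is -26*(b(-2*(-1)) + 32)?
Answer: -884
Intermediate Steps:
-26*(b(-2*(-1)) + 32) = -26*(-2*(-1) + 32) = -26*(2 + 32) = -26*34 = -884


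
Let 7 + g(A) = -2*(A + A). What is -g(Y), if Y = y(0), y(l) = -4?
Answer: -9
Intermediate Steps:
Y = -4
g(A) = -7 - 4*A (g(A) = -7 - 2*(A + A) = -7 - 4*A)
-g(Y) = -(-7 - 4*(-4)) = -(-7 + 16) = -1*9 = -9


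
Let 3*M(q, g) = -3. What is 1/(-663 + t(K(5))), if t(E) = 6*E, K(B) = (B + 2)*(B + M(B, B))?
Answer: -1/495 ≈ -0.0020202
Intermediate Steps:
M(q, g) = -1 (M(q, g) = (⅓)*(-3) = -1)
K(B) = (-1 + B)*(2 + B) (K(B) = (B + 2)*(B - 1) = (2 + B)*(-1 + B) = (-1 + B)*(2 + B))
1/(-663 + t(K(5))) = 1/(-663 + 6*(-2 + 5 + 5²)) = 1/(-663 + 6*(-2 + 5 + 25)) = 1/(-663 + 6*28) = 1/(-663 + 168) = 1/(-495) = -1/495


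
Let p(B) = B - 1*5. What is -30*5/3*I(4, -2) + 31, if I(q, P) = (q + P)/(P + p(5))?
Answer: 81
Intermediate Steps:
p(B) = -5 + B (p(B) = B - 5 = -5 + B)
I(q, P) = (P + q)/P (I(q, P) = (q + P)/(P + (-5 + 5)) = (P + q)/(P + 0) = (P + q)/P)
-30*5/3*I(4, -2) + 31 = -30*5/3*(-2 + 4)/(-2) + 31 = -30*5*(⅓)*(-½*2) + 31 = -50*(-1) + 31 = -30*(-5/3) + 31 = 50 + 31 = 81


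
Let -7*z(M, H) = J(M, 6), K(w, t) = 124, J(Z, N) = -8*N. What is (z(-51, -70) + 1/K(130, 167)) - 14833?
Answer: -12869085/868 ≈ -14826.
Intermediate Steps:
z(M, H) = 48/7 (z(M, H) = -(-8)*6/7 = -⅐*(-48) = 48/7)
(z(-51, -70) + 1/K(130, 167)) - 14833 = (48/7 + 1/124) - 14833 = 5959/868 - 14833 = -12869085/868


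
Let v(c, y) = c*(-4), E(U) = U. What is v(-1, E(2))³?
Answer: 64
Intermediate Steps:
v(c, y) = -4*c
v(-1, E(2))³ = (-4*(-1))³ = 4³ = 64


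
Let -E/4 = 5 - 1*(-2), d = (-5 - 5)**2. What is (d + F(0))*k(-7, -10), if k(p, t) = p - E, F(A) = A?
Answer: 2100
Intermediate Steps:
d = 100 (d = (-10)**2 = 100)
E = -28 (E = -4*(5 - 1*(-2)) = -4*(5 + 2) = -4*7 = -28)
k(p, t) = 28 + p (k(p, t) = p - 1*(-28) = p + 28 = 28 + p)
(d + F(0))*k(-7, -10) = (100 + 0)*(28 - 7) = 100*21 = 2100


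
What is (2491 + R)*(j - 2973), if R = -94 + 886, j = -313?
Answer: -10787938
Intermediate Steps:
R = 792
(2491 + R)*(j - 2973) = (2491 + 792)*(-313 - 2973) = 3283*(-3286) = -10787938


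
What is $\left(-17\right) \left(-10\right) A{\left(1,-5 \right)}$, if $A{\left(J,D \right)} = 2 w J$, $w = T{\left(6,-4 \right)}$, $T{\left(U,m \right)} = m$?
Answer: $-1360$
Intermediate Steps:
$w = -4$
$A{\left(J,D \right)} = - 8 J$ ($A{\left(J,D \right)} = 2 \left(-4\right) J = - 8 J$)
$\left(-17\right) \left(-10\right) A{\left(1,-5 \right)} = \left(-17\right) \left(-10\right) \left(\left(-8\right) 1\right) = 170 \left(-8\right) = -1360$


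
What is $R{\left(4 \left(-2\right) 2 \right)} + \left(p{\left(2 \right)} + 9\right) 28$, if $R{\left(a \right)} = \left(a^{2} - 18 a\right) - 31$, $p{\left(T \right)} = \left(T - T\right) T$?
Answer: $765$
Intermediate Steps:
$p{\left(T \right)} = 0$ ($p{\left(T \right)} = 0 T = 0$)
$R{\left(a \right)} = -31 + a^{2} - 18 a$
$R{\left(4 \left(-2\right) 2 \right)} + \left(p{\left(2 \right)} + 9\right) 28 = \left(-31 + \left(4 \left(-2\right) 2\right)^{2} - 18 \cdot 4 \left(-2\right) 2\right) + \left(0 + 9\right) 28 = \left(-31 + \left(\left(-8\right) 2\right)^{2} - 18 \left(\left(-8\right) 2\right)\right) + 9 \cdot 28 = \left(-31 + \left(-16\right)^{2} - -288\right) + 252 = \left(-31 + 256 + 288\right) + 252 = 513 + 252 = 765$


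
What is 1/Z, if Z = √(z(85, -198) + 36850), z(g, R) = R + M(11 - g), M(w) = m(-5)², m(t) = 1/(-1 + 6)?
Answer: 5*√916301/916301 ≈ 0.0052234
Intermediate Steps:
m(t) = ⅕ (m(t) = 1/5 = ⅕)
M(w) = 1/25 (M(w) = (⅕)² = 1/25)
z(g, R) = 1/25 + R (z(g, R) = R + 1/25 = 1/25 + R)
Z = √916301/5 (Z = √((1/25 - 198) + 36850) = √(-4949/25 + 36850) = √(916301/25) = √916301/5 ≈ 191.45)
1/Z = 1/(√916301/5) = 5*√916301/916301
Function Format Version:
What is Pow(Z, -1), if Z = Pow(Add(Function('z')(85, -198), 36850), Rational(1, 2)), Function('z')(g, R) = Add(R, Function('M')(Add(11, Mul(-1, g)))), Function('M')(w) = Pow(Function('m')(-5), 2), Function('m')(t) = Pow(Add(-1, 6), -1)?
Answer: Mul(Rational(5, 916301), Pow(916301, Rational(1, 2))) ≈ 0.0052234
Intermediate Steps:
Function('m')(t) = Rational(1, 5) (Function('m')(t) = Pow(5, -1) = Rational(1, 5))
Function('M')(w) = Rational(1, 25) (Function('M')(w) = Pow(Rational(1, 5), 2) = Rational(1, 25))
Function('z')(g, R) = Add(Rational(1, 25), R) (Function('z')(g, R) = Add(R, Rational(1, 25)) = Add(Rational(1, 25), R))
Z = Mul(Rational(1, 5), Pow(916301, Rational(1, 2))) (Z = Pow(Add(Add(Rational(1, 25), -198), 36850), Rational(1, 2)) = Pow(Add(Rational(-4949, 25), 36850), Rational(1, 2)) = Pow(Rational(916301, 25), Rational(1, 2)) = Mul(Rational(1, 5), Pow(916301, Rational(1, 2))) ≈ 191.45)
Pow(Z, -1) = Pow(Mul(Rational(1, 5), Pow(916301, Rational(1, 2))), -1) = Mul(Rational(5, 916301), Pow(916301, Rational(1, 2)))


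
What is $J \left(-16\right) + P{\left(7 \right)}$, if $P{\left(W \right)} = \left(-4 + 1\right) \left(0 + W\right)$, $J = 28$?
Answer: $-469$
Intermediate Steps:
$P{\left(W \right)} = - 3 W$
$J \left(-16\right) + P{\left(7 \right)} = 28 \left(-16\right) - 21 = -448 - 21 = -469$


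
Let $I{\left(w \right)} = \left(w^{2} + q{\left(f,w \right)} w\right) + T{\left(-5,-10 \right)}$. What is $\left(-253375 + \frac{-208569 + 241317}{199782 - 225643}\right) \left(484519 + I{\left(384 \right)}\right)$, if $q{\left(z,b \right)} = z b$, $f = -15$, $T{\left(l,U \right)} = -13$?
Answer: $\frac{10352251111577994}{25861} \approx 4.003 \cdot 10^{11}$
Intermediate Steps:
$q{\left(z,b \right)} = b z$
$I{\left(w \right)} = -13 - 14 w^{2}$ ($I{\left(w \right)} = \left(w^{2} + w \left(-15\right) w\right) - 13 = \left(w^{2} + - 15 w w\right) - 13 = \left(w^{2} - 15 w^{2}\right) - 13 = - 14 w^{2} - 13 = -13 - 14 w^{2}$)
$\left(-253375 + \frac{-208569 + 241317}{199782 - 225643}\right) \left(484519 + I{\left(384 \right)}\right) = \left(-253375 + \frac{-208569 + 241317}{199782 - 225643}\right) \left(484519 - \left(13 + 14 \cdot 384^{2}\right)\right) = \left(-253375 + \frac{32748}{-25861}\right) \left(484519 - 2064397\right) = \left(-253375 + 32748 \left(- \frac{1}{25861}\right)\right) \left(484519 - 2064397\right) = \left(-253375 - \frac{32748}{25861}\right) \left(484519 - 2064397\right) = \left(- \frac{6552563623}{25861}\right) \left(-1579878\right) = \frac{10352251111577994}{25861}$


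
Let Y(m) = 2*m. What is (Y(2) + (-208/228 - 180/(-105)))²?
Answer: 3671056/159201 ≈ 23.059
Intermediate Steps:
(Y(2) + (-208/228 - 180/(-105)))² = (2*2 + (-208/228 - 180/(-105)))² = (4 + (-208*1/228 - 180*(-1/105)))² = (4 + (-52/57 + 12/7))² = (4 + 320/399)² = (1916/399)² = 3671056/159201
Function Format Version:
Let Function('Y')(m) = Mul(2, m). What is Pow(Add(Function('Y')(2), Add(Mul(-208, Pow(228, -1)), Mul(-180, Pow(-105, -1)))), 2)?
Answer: Rational(3671056, 159201) ≈ 23.059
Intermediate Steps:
Pow(Add(Function('Y')(2), Add(Mul(-208, Pow(228, -1)), Mul(-180, Pow(-105, -1)))), 2) = Pow(Add(Mul(2, 2), Add(Mul(-208, Pow(228, -1)), Mul(-180, Pow(-105, -1)))), 2) = Pow(Add(4, Add(Mul(-208, Rational(1, 228)), Mul(-180, Rational(-1, 105)))), 2) = Pow(Add(4, Add(Rational(-52, 57), Rational(12, 7))), 2) = Pow(Add(4, Rational(320, 399)), 2) = Pow(Rational(1916, 399), 2) = Rational(3671056, 159201)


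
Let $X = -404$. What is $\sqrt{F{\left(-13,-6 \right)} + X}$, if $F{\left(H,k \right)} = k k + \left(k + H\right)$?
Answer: $3 i \sqrt{43} \approx 19.672 i$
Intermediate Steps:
$F{\left(H,k \right)} = H + k + k^{2}$ ($F{\left(H,k \right)} = k^{2} + \left(H + k\right) = H + k + k^{2}$)
$\sqrt{F{\left(-13,-6 \right)} + X} = \sqrt{\left(-13 - 6 + \left(-6\right)^{2}\right) - 404} = \sqrt{\left(-13 - 6 + 36\right) - 404} = \sqrt{17 - 404} = \sqrt{-387} = 3 i \sqrt{43}$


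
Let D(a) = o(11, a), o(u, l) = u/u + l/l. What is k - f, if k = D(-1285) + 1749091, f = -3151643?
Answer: 4900736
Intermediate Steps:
o(u, l) = 2 (o(u, l) = 1 + 1 = 2)
D(a) = 2
k = 1749093 (k = 2 + 1749091 = 1749093)
k - f = 1749093 - 1*(-3151643) = 1749093 + 3151643 = 4900736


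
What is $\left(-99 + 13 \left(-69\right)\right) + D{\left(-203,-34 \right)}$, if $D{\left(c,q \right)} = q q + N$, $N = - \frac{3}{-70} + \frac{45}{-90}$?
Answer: $\frac{5584}{35} \approx 159.54$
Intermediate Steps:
$N = - \frac{16}{35}$ ($N = \left(-3\right) \left(- \frac{1}{70}\right) + 45 \left(- \frac{1}{90}\right) = \frac{3}{70} - \frac{1}{2} = - \frac{16}{35} \approx -0.45714$)
$D{\left(c,q \right)} = - \frac{16}{35} + q^{2}$ ($D{\left(c,q \right)} = q q - \frac{16}{35} = q^{2} - \frac{16}{35} = - \frac{16}{35} + q^{2}$)
$\left(-99 + 13 \left(-69\right)\right) + D{\left(-203,-34 \right)} = \left(-99 + 13 \left(-69\right)\right) - \left(\frac{16}{35} - \left(-34\right)^{2}\right) = \left(-99 - 897\right) + \left(- \frac{16}{35} + 1156\right) = -996 + \frac{40444}{35} = \frac{5584}{35}$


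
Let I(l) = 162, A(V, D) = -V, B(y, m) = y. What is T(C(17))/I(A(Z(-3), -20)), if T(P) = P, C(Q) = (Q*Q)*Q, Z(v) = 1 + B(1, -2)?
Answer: 4913/162 ≈ 30.327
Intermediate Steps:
Z(v) = 2 (Z(v) = 1 + 1 = 2)
C(Q) = Q**3 (C(Q) = Q**2*Q = Q**3)
T(C(17))/I(A(Z(-3), -20)) = 17**3/162 = 4913*(1/162) = 4913/162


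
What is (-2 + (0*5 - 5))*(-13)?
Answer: 91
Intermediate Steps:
(-2 + (0*5 - 5))*(-13) = (-2 + (0 - 5))*(-13) = (-2 - 5)*(-13) = -7*(-13) = 91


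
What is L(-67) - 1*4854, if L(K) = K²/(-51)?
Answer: -252043/51 ≈ -4942.0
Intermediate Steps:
L(K) = -K²/51 (L(K) = K²*(-1/51) = -K²/51)
L(-67) - 1*4854 = -1/51*(-67)² - 1*4854 = -1/51*4489 - 4854 = -4489/51 - 4854 = -252043/51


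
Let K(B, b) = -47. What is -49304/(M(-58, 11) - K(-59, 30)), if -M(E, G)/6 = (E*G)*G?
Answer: -49304/42155 ≈ -1.1696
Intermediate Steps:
M(E, G) = -6*E*G**2 (M(E, G) = -6*E*G*G = -6*E*G**2)
-49304/(M(-58, 11) - K(-59, 30)) = -49304/(-6*(-58)*11**2 - 1*(-47)) = -49304/(-6*(-58)*121 + 47) = -49304/(42108 + 47) = -49304/42155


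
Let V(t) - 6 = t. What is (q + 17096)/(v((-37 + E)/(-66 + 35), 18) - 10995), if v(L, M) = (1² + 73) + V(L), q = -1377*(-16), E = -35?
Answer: -1212968/338293 ≈ -3.5856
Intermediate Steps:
V(t) = 6 + t
q = 22032
v(L, M) = 80 + L (v(L, M) = (1² + 73) + (6 + L) = (1 + 73) + (6 + L) = 74 + (6 + L) = 80 + L)
(q + 17096)/(v((-37 + E)/(-66 + 35), 18) - 10995) = (22032 + 17096)/((80 + (-37 - 35)/(-66 + 35)) - 10995) = 39128/((80 - 72/(-31)) - 10995) = 39128/((80 - 72*(-1/31)) - 10995) = 39128/((80 + 72/31) - 10995) = 39128/(2552/31 - 10995) = 39128/(-338293/31) = 39128*(-31/338293) = -1212968/338293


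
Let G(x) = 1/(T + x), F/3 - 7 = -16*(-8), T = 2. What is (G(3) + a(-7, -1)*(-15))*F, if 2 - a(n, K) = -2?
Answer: -24219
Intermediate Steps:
a(n, K) = 4 (a(n, K) = 2 - 1*(-2) = 2 + 2 = 4)
F = 405 (F = 21 + 3*(-16*(-8)) = 21 + 3*128 = 21 + 384 = 405)
G(x) = 1/(2 + x)
(G(3) + a(-7, -1)*(-15))*F = (1/(2 + 3) + 4*(-15))*405 = (1/5 - 60)*405 = -299/5*405 = -24219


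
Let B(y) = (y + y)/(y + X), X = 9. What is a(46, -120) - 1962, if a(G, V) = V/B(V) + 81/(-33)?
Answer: -44439/22 ≈ -2020.0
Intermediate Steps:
B(y) = 2*y/(9 + y) (B(y) = (y + y)/(y + 9) = (2*y)/(9 + y) = 2*y/(9 + y))
a(G, V) = 45/22 + V/2 (a(G, V) = V/((2*V/(9 + V))) + 81/(-33) = V*((9 + V)/(2*V)) + 81*(-1/33) = (9/2 + V/2) - 27/11 = 45/22 + V/2)
a(46, -120) - 1962 = (45/22 + (1/2)*(-120)) - 1962 = (45/22 - 60) - 1962 = -1275/22 - 1962 = -44439/22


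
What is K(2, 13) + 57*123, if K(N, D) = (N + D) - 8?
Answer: 7018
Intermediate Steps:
K(N, D) = -8 + D + N (K(N, D) = (D + N) - 8 = -8 + D + N)
K(2, 13) + 57*123 = (-8 + 13 + 2) + 57*123 = 7 + 7011 = 7018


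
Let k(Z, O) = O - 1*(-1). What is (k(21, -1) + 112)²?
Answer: 12544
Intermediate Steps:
k(Z, O) = 1 + O (k(Z, O) = O + 1 = 1 + O)
(k(21, -1) + 112)² = ((1 - 1) + 112)² = (0 + 112)² = 112² = 12544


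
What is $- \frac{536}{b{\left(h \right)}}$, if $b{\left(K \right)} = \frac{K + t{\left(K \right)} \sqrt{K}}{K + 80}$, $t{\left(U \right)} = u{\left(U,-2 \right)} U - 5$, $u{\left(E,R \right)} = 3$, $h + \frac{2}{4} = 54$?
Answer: $\frac{95408}{32169} - \frac{14835944 \sqrt{214}}{3442083} \approx -60.086$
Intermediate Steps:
$h = \frac{107}{2}$ ($h = - \frac{1}{2} + 54 = \frac{107}{2} \approx 53.5$)
$t{\left(U \right)} = -5 + 3 U$ ($t{\left(U \right)} = 3 U - 5 = -5 + 3 U$)
$b{\left(K \right)} = \frac{K + \sqrt{K} \left(-5 + 3 K\right)}{80 + K}$ ($b{\left(K \right)} = \frac{K + \left(-5 + 3 K\right) \sqrt{K}}{K + 80} = \frac{K + \sqrt{K} \left(-5 + 3 K\right)}{80 + K}$)
$- \frac{536}{b{\left(h \right)}} = - \frac{536}{\frac{1}{80 + \frac{107}{2}} \left(\frac{107}{2} + \sqrt{\frac{107}{2}} \left(-5 + 3 \cdot \frac{107}{2}\right)\right)} = - \frac{536}{\frac{1}{\frac{267}{2}} \left(\frac{107}{2} + \frac{\sqrt{214}}{2} \left(-5 + \frac{321}{2}\right)\right)} = - \frac{536}{\frac{2}{267} \left(\frac{107}{2} + \frac{\sqrt{214}}{2} \cdot \frac{311}{2}\right)} = - \frac{536}{\frac{2}{267} \left(\frac{107}{2} + \frac{311 \sqrt{214}}{4}\right)} = - \frac{536}{\frac{107}{267} + \frac{311 \sqrt{214}}{534}}$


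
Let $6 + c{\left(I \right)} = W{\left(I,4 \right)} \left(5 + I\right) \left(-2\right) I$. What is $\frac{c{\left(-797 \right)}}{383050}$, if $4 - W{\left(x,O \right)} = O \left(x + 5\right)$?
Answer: $- \frac{2002242531}{191525} \approx -10454.0$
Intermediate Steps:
$W{\left(x,O \right)} = 4 - O \left(5 + x\right)$ ($W{\left(x,O \right)} = 4 - O \left(x + 5\right) = 4 - O \left(5 + x\right)$)
$c{\left(I \right)} = -6 + I \left(-16 - 4 I\right) \left(-10 - 2 I\right)$ ($c{\left(I \right)} = -6 + \left(4 - 20 - 4 I\right) \left(5 + I\right) \left(-2\right) I = -6 + \left(4 - 20 - 4 I\right) \left(-10 - 2 I\right) I = -6 + \left(-16 - 4 I\right) \left(-10 - 2 I\right) I = -6 + I \left(-16 - 4 I\right) \left(-10 - 2 I\right)$)
$\frac{c{\left(-797 \right)}}{383050} = \frac{-6 + 8 \left(-797\right)^{3} + 72 \left(-797\right)^{2} + 160 \left(-797\right)}{383050} = \left(-6 + 8 \left(-506261573\right) + 72 \cdot 635209 - 127520\right) \frac{1}{383050} = \left(-6 - 4050092584 + 45735048 - 127520\right) \frac{1}{383050} = \left(-4004485062\right) \frac{1}{383050} = - \frac{2002242531}{191525}$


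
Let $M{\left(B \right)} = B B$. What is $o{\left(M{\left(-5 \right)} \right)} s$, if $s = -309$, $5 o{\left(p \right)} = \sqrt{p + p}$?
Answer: $- 309 \sqrt{2} \approx -436.99$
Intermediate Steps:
$M{\left(B \right)} = B^{2}$
$o{\left(p \right)} = \frac{\sqrt{2} \sqrt{p}}{5}$ ($o{\left(p \right)} = \frac{\sqrt{p + p}}{5} = \frac{\sqrt{2 p}}{5} = \frac{\sqrt{2} \sqrt{p}}{5}$)
$o{\left(M{\left(-5 \right)} \right)} s = \frac{\sqrt{2} \sqrt{\left(-5\right)^{2}}}{5} \left(-309\right) = \frac{\sqrt{2} \sqrt{25}}{5} \left(-309\right) = \frac{1}{5} \sqrt{2} \cdot 5 \left(-309\right) = \sqrt{2} \left(-309\right) = - 309 \sqrt{2}$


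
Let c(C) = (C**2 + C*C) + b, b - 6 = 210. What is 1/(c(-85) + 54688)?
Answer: 1/69354 ≈ 1.4419e-5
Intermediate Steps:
b = 216 (b = 6 + 210 = 216)
c(C) = 216 + 2*C**2 (c(C) = (C**2 + C*C) + 216 = (C**2 + C**2) + 216 = 2*C**2 + 216 = 216 + 2*C**2)
1/(c(-85) + 54688) = 1/((216 + 2*(-85)**2) + 54688) = 1/((216 + 2*7225) + 54688) = 1/((216 + 14450) + 54688) = 1/(14666 + 54688) = 1/69354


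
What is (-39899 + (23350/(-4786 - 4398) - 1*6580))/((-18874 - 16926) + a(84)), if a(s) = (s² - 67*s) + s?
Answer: 213443243/157450496 ≈ 1.3556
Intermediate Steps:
a(s) = s² - 66*s
(-39899 + (23350/(-4786 - 4398) - 1*6580))/((-18874 - 16926) + a(84)) = (-39899 + (23350/(-4786 - 4398) - 1*6580))/((-18874 - 16926) + 84*(-66 + 84)) = (-39899 + (23350/(-9184) - 6580))/(-35800 + 84*18) = (-39899 + (23350*(-1/9184) - 6580))/(-35800 + 1512) = (-39899 + (-11675/4592 - 6580))/(-34288) = (-39899 - 30227035/4592)*(-1/34288) = -213443243/4592*(-1/34288) = 213443243/157450496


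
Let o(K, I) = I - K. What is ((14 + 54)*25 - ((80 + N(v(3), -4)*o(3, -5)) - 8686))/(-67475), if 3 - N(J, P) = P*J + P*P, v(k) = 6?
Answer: -10394/67475 ≈ -0.15404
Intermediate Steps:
N(J, P) = 3 - P² - J*P (N(J, P) = 3 - (P*J + P*P) = 3 - (J*P + P²) = 3 - (P² + J*P) = 3 + (-P² - J*P) = 3 - P² - J*P)
((14 + 54)*25 - ((80 + N(v(3), -4)*o(3, -5)) - 8686))/(-67475) = ((14 + 54)*25 - ((80 + (3 - 1*(-4)² - 1*6*(-4))*(-5 - 1*3)) - 8686))/(-67475) = (68*25 - ((80 + (3 - 1*16 + 24)*(-5 - 3)) - 8686))*(-1/67475) = (1700 - ((80 + (3 - 16 + 24)*(-8)) - 8686))*(-1/67475) = (1700 - ((80 + 11*(-8)) - 8686))*(-1/67475) = (1700 - ((80 - 88) - 8686))*(-1/67475) = (1700 - (-8 - 8686))*(-1/67475) = (1700 - 1*(-8694))*(-1/67475) = (1700 + 8694)*(-1/67475) = 10394*(-1/67475) = -10394/67475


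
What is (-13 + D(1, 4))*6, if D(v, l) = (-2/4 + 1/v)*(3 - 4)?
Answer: -81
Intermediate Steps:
D(v, l) = ½ - 1/v (D(v, l) = (-2*¼ + 1/v)*(-1) = (-½ + 1/v)*(-1) = ½ - 1/v)
(-13 + D(1, 4))*6 = (-13 + (½)*(-2 + 1)/1)*6 = (-13 + (½)*1*(-1))*6 = (-13 - ½)*6 = -27/2*6 = -81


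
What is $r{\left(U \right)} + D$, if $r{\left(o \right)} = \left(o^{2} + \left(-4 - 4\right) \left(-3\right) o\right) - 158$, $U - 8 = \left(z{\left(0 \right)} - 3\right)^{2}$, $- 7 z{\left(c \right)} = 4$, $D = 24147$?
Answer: $\frac{59827870}{2401} \approx 24918.0$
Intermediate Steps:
$z{\left(c \right)} = - \frac{4}{7}$ ($z{\left(c \right)} = \left(- \frac{1}{7}\right) 4 = - \frac{4}{7}$)
$U = \frac{1017}{49}$ ($U = 8 + \left(- \frac{4}{7} - 3\right)^{2} = 8 + \left(- \frac{25}{7}\right)^{2} = 8 + \frac{625}{49} = \frac{1017}{49} \approx 20.755$)
$r{\left(o \right)} = -158 + o^{2} + 24 o$ ($r{\left(o \right)} = \left(o^{2} + \left(-8\right) \left(-3\right) o\right) - 158 = \left(o^{2} + 24 o\right) - 158 = -158 + o^{2} + 24 o$)
$r{\left(U \right)} + D = \left(-158 + \left(\frac{1017}{49}\right)^{2} + 24 \cdot \frac{1017}{49}\right) + 24147 = \left(-158 + \frac{1034289}{2401} + \frac{24408}{49}\right) + 24147 = \frac{1850923}{2401} + 24147 = \frac{59827870}{2401}$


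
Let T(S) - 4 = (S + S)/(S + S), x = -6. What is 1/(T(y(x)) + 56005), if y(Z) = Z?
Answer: 1/56010 ≈ 1.7854e-5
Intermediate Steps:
T(S) = 5 (T(S) = 4 + (S + S)/(S + S) = 4 + (2*S)/((2*S)) = 4 + (2*S)*(1/(2*S)) = 4 + 1 = 5)
1/(T(y(x)) + 56005) = 1/(5 + 56005) = 1/56010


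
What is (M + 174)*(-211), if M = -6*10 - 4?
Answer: -23210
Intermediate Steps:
M = -64 (M = -60 - 4 = -64)
(M + 174)*(-211) = (-64 + 174)*(-211) = 110*(-211) = -23210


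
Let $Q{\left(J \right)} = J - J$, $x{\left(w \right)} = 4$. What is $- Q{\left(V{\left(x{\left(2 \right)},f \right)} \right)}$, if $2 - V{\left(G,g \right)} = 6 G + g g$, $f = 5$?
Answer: $0$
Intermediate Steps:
$V{\left(G,g \right)} = 2 - g^{2} - 6 G$ ($V{\left(G,g \right)} = 2 - \left(6 G + g g\right) = 2 - \left(6 G + g^{2}\right) = 2 - \left(g^{2} + 6 G\right) = 2 - g^{2} - 6 G$)
$Q{\left(J \right)} = 0$
$- Q{\left(V{\left(x{\left(2 \right)},f \right)} \right)} = \left(-1\right) 0 = 0$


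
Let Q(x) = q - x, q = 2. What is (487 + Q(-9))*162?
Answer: 80676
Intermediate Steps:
Q(x) = 2 - x
(487 + Q(-9))*162 = (487 + (2 - 1*(-9)))*162 = (487 + (2 + 9))*162 = (487 + 11)*162 = 498*162 = 80676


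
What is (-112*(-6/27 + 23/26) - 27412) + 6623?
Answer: -2440993/117 ≈ -20863.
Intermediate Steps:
(-112*(-6/27 + 23/26) - 27412) + 6623 = (-112*(-6*1/27 + 23*(1/26)) - 27412) + 6623 = (-112*(-2/9 + 23/26) - 27412) + 6623 = (-112*155/234 - 27412) + 6623 = (-8680/117 - 27412) + 6623 = -3215884/117 + 6623 = -2440993/117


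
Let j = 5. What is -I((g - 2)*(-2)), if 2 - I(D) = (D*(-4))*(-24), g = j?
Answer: -578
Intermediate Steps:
g = 5
I(D) = 2 - 96*D (I(D) = 2 - D*(-4)*(-24) = 2 - (-4*D)*(-24) = 2 - 96*D)
-I((g - 2)*(-2)) = -(2 - 96*(5 - 2)*(-2)) = -(2 - 288*(-2)) = -(2 - 96*(-6)) = -(2 + 576) = -1*578 = -578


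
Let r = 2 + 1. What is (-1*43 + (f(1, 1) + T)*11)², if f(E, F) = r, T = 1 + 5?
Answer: 3136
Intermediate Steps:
T = 6
r = 3
f(E, F) = 3
(-1*43 + (f(1, 1) + T)*11)² = (-1*43 + (3 + 6)*11)² = (-43 + 9*11)² = (-43 + 99)² = 56² = 3136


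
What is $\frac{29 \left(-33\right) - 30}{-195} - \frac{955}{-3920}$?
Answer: $\frac{270351}{50960} \approx 5.3052$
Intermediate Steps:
$\frac{29 \left(-33\right) - 30}{-195} - \frac{955}{-3920} = \left(-957 - 30\right) \left(- \frac{1}{195}\right) - - \frac{191}{784} = \left(-987\right) \left(- \frac{1}{195}\right) + \frac{191}{784} = \frac{329}{65} + \frac{191}{784} = \frac{270351}{50960}$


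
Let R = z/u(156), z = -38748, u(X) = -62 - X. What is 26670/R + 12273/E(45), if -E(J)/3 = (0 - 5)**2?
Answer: -1097214/80725 ≈ -13.592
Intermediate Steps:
R = 19374/109 (R = -38748/(-62 - 1*156) = -38748/(-62 - 156) = -38748/(-218) = -38748*(-1/218) = 19374/109 ≈ 177.74)
E(J) = -75 (E(J) = -3*(0 - 5)**2 = -3*(-5)**2 = -3*25 = -75)
26670/R + 12273/E(45) = 26670/(19374/109) + 12273/(-75) = 26670*(109/19374) + 12273*(-1/75) = 484505/3229 - 4091/25 = -1097214/80725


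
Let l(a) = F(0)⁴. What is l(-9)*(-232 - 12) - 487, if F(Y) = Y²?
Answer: -487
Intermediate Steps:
l(a) = 0 (l(a) = (0²)⁴ = 0⁴ = 0)
l(-9)*(-232 - 12) - 487 = 0*(-232 - 12) - 487 = 0*(-244) - 487 = 0 - 487 = -487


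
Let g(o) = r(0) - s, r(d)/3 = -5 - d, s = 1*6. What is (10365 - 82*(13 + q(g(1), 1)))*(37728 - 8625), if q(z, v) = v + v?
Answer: 265855905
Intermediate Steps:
s = 6
r(d) = -15 - 3*d (r(d) = 3*(-5 - d) = -15 - 3*d)
g(o) = -21 (g(o) = (-15 - 3*0) - 1*6 = (-15 + 0) - 6 = -15 - 6 = -21)
q(z, v) = 2*v
(10365 - 82*(13 + q(g(1), 1)))*(37728 - 8625) = (10365 - 82*(13 + 2*1))*(37728 - 8625) = (10365 - 82*(13 + 2))*29103 = (10365 - 82*15)*29103 = (10365 - 1230)*29103 = 9135*29103 = 265855905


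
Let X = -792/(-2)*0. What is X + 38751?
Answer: 38751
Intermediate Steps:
X = 0 (X = -792*(-1)/2*0 = -24*(-33/2)*0 = 396*0 = 0)
X + 38751 = 0 + 38751 = 38751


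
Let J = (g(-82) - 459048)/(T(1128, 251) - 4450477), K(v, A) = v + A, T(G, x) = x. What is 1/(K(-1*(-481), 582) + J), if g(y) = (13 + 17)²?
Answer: 30481/32404441 ≈ 0.00094064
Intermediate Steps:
g(y) = 900 (g(y) = 30² = 900)
K(v, A) = A + v
J = 3138/30481 (J = (900 - 459048)/(251 - 4450477) = -458148/(-4450226) = -458148*(-1/4450226) = 3138/30481 ≈ 0.10295)
1/(K(-1*(-481), 582) + J) = 1/((582 - 1*(-481)) + 3138/30481) = 1/((582 + 481) + 3138/30481) = 1/(1063 + 3138/30481) = 1/(32404441/30481) = 30481/32404441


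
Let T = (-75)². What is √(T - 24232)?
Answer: I*√18607 ≈ 136.41*I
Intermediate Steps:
T = 5625
√(T - 24232) = √(5625 - 24232) = √(-18607) = I*√18607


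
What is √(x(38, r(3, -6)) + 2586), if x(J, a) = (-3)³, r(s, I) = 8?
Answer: √2559 ≈ 50.587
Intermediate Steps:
x(J, a) = -27
√(x(38, r(3, -6)) + 2586) = √(-27 + 2586) = √2559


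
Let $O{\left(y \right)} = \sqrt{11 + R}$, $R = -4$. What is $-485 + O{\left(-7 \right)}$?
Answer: $-485 + \sqrt{7} \approx -482.35$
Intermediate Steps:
$O{\left(y \right)} = \sqrt{7}$ ($O{\left(y \right)} = \sqrt{11 - 4} = \sqrt{7}$)
$-485 + O{\left(-7 \right)} = -485 + \sqrt{7}$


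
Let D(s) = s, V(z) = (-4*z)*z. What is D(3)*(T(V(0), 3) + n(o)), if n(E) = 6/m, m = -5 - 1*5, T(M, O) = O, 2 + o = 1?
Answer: 36/5 ≈ 7.2000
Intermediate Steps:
o = -1 (o = -2 + 1 = -1)
V(z) = -4*z²
m = -10 (m = -5 - 5 = -10)
n(E) = -⅗ (n(E) = 6/(-10) = 6*(-⅒) = -⅗)
D(3)*(T(V(0), 3) + n(o)) = 3*(3 - ⅗) = 3*(12/5) = 36/5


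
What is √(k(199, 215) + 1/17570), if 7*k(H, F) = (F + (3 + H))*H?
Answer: √74685885830/2510 ≈ 108.88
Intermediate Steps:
k(H, F) = H*(3 + F + H)/7 (k(H, F) = ((F + (3 + H))*H)/7 = ((3 + F + H)*H)/7 = (H*(3 + F + H))/7 = H*(3 + F + H)/7)
√(k(199, 215) + 1/17570) = √((⅐)*199*(3 + 215 + 199) + 1/17570) = √((⅐)*199*417 + 1/17570) = √(82983/7 + 1/17570) = √(29755333/2510) = √74685885830/2510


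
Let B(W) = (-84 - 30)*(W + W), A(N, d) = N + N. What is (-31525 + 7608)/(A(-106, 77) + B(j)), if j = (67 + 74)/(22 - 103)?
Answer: -215253/1664 ≈ -129.36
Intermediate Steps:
A(N, d) = 2*N
j = -47/27 (j = 141/(-81) = 141*(-1/81) = -47/27 ≈ -1.7407)
B(W) = -228*W
(-31525 + 7608)/(A(-106, 77) + B(j)) = (-31525 + 7608)/(2*(-106) - 228*(-47/27)) = -23917/(-212 + 3572/9) = -23917/1664/9 = -23917*9/1664 = -215253/1664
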